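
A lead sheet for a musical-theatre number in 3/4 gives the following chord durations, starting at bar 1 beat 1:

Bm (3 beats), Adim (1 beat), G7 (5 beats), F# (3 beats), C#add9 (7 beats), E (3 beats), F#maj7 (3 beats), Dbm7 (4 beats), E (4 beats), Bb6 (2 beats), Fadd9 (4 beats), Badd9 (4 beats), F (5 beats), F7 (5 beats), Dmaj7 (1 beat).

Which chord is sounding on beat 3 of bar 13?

Beat 3 of bar 13 is beat (13−1)×3 + 3 = 39 overall.
Running totals: Bm ends at 3, Adim ends at 4, G7 ends at 9, F# ends at 12, C#add9 ends at 19, E ends at 22, F#maj7 ends at 25, Dbm7 ends at 29, E ends at 33, Bb6 ends at 35, Fadd9 ends at 39.
Beat 39 falls within Fadd9.

Fadd9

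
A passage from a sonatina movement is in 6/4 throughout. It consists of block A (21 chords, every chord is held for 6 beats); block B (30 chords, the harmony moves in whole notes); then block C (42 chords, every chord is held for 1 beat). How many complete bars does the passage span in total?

48 bars

A: 21 × 6 = 126 beats = 21 bars.
B: 30 × 4 = 120 beats = 20 bars.
C: 42 × 1 = 42 beats = 7 bars.
Total: 21 + 20 + 7 = 48 bars.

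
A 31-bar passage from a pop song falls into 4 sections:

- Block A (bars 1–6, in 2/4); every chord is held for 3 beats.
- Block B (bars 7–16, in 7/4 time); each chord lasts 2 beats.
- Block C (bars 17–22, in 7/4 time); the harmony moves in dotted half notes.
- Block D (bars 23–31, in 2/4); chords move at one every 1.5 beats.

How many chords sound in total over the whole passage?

A: 6 bars × 2 beats = 12 beats; 3 beats/chord → 4 chords.
B: 10 bars × 7 beats = 70 beats; 2 beats/chord → 35 chords.
C: 6 bars × 7 beats = 42 beats; 3 beats/chord → 14 chords.
D: 9 bars × 2 beats = 18 beats; 1.5 beats/chord → 12 chords.
Total: 4 + 35 + 14 + 12 = 65.

65 chords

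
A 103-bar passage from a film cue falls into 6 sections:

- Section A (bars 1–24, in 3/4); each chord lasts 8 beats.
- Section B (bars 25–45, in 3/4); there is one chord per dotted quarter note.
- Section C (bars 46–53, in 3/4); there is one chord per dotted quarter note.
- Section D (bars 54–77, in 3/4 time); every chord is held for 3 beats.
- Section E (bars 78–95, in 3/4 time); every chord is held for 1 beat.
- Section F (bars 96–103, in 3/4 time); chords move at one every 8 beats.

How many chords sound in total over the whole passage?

A has 72 beats and chords last 8 each, so 9 chords.
B has 63 beats and chords last 1.5 each, so 42 chords.
C has 24 beats and chords last 1.5 each, so 16 chords.
D has 72 beats and chords last 3 each, so 24 chords.
E has 54 beats and chords last 1 each, so 54 chords.
F has 24 beats and chords last 8 each, so 3 chords.
Total: 9 + 42 + 16 + 24 + 54 + 3 = 148.

148 chords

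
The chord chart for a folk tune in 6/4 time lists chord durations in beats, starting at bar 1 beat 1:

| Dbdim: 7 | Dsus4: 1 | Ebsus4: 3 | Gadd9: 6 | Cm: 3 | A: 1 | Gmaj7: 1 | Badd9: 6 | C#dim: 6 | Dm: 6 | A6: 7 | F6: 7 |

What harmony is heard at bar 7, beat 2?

Dm

Beat 2 of bar 7 is beat (7−1)×6 + 2 = 38 overall.
Running totals: Dbdim ends at 7, Dsus4 ends at 8, Ebsus4 ends at 11, Gadd9 ends at 17, Cm ends at 20, A ends at 21, Gmaj7 ends at 22, Badd9 ends at 28, C#dim ends at 34, Dm ends at 40.
Beat 38 falls within Dm.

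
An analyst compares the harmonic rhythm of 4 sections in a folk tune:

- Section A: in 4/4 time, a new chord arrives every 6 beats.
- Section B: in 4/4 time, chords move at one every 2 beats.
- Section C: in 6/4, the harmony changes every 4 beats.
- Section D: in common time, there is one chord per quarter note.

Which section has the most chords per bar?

Section D

A: 4/6 = 2/3 chords/bar.
B: 4/2 = 2 chords/bar.
C: 6/4 = 1.5 chords/bar.
D: 4/1 = 4 chords/bar.
Fastest is D at 4 chords/bar.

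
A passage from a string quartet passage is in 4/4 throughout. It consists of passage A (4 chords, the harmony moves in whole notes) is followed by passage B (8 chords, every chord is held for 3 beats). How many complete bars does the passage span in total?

10 bars

A: 4 × 4 = 16 beats = 4 bars.
B: 8 × 3 = 24 beats = 6 bars.
Total: 4 + 6 = 10 bars.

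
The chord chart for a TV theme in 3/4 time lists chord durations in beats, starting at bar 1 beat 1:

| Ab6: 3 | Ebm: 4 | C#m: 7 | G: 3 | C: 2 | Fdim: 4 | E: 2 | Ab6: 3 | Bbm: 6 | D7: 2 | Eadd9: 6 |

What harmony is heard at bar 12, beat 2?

Beat 2 of bar 12 is beat (12−1)×3 + 2 = 35 overall.
Running totals: Ab6 ends at 3, Ebm ends at 7, C#m ends at 14, G ends at 17, C ends at 19, Fdim ends at 23, E ends at 25, Ab6 ends at 28, Bbm ends at 34, D7 ends at 36.
Beat 35 falls within D7.

D7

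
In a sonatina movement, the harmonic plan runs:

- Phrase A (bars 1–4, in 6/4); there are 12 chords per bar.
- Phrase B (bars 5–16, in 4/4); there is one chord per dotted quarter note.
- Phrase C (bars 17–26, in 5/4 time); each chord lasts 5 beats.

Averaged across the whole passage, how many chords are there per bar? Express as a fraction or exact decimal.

A: 4 × 6 = 24 beats ÷ 0.5 = 48 chords.
B: 12 × 4 = 48 beats ÷ 1.5 = 32 chords.
C: 10 × 5 = 50 beats ÷ 5 = 10 chords.
Overall: 90 chords over 26 bars → 90/26 = 45/13 chords per bar.

45/13 chords per bar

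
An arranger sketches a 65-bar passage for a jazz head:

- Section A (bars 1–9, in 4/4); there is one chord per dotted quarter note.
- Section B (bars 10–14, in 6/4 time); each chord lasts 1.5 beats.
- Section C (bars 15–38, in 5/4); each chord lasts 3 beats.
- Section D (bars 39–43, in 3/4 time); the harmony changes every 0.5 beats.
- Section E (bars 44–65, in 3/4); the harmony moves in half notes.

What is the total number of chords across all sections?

147 chords

A: 9 bars × 4 beats = 36 beats; 1.5 beats/chord → 24 chords.
B: 5 bars × 6 beats = 30 beats; 1.5 beats/chord → 20 chords.
C: 24 bars × 5 beats = 120 beats; 3 beats/chord → 40 chords.
D: 5 bars × 3 beats = 15 beats; 0.5 beats/chord → 30 chords.
E: 22 bars × 3 beats = 66 beats; 2 beats/chord → 33 chords.
Total: 24 + 20 + 40 + 30 + 33 = 147.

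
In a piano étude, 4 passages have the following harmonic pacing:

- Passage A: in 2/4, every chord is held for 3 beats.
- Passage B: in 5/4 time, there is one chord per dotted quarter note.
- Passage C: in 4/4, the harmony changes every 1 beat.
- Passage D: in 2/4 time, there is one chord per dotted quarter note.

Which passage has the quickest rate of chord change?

A: 2/3 = 2/3 chords/bar.
B: 5/1.5 = 10/3 chords/bar.
C: 4/1 = 4 chords/bar.
D: 2/1.5 = 4/3 chords/bar.
Fastest is C at 4 chords/bar.

Passage C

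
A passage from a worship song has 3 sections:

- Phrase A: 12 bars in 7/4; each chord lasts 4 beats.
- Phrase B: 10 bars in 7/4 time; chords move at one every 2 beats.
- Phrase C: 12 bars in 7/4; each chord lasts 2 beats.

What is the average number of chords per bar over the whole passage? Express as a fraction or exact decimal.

49/17 chords per bar

A: 12 × 7 = 84 beats ÷ 4 = 21 chords.
B: 10 × 7 = 70 beats ÷ 2 = 35 chords.
C: 12 × 7 = 84 beats ÷ 2 = 42 chords.
Overall: 98 chords over 34 bars → 98/34 = 49/17 chords per bar.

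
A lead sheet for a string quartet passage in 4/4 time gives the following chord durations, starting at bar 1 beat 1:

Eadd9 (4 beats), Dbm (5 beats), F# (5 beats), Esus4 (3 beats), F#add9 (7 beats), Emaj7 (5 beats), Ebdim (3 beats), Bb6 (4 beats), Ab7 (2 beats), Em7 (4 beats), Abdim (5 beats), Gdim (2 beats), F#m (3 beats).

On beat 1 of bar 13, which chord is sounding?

Beat 1 of bar 13 is beat (13−1)×4 + 1 = 49 overall.
Running totals: Eadd9 ends at 4, Dbm ends at 9, F# ends at 14, Esus4 ends at 17, F#add9 ends at 24, Emaj7 ends at 29, Ebdim ends at 32, Bb6 ends at 36, Ab7 ends at 38, Em7 ends at 42, Abdim ends at 47, Gdim ends at 49.
Beat 49 falls within Gdim.

Gdim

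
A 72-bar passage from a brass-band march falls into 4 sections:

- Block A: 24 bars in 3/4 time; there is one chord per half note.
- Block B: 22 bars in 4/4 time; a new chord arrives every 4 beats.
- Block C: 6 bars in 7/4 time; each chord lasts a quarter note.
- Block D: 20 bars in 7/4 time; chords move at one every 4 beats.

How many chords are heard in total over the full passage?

135 chords

A: 24 bars × 3 beats = 72 beats; 2 beats/chord → 36 chords.
B: 22 bars × 4 beats = 88 beats; 4 beats/chord → 22 chords.
C: 6 bars × 7 beats = 42 beats; 1 beat/chord → 42 chords.
D: 20 bars × 7 beats = 140 beats; 4 beats/chord → 35 chords.
Total: 36 + 22 + 42 + 35 = 135.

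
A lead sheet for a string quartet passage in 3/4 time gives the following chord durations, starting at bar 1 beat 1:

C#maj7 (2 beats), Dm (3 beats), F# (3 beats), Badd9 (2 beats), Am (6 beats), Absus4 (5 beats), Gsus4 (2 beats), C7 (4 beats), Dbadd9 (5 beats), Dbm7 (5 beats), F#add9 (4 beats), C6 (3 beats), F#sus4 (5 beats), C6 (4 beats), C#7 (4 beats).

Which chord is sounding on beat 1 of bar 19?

C#7

Beat 1 of bar 19 is beat (19−1)×3 + 1 = 55 overall.
Running totals: C#maj7 ends at 2, Dm ends at 5, F# ends at 8, Badd9 ends at 10, Am ends at 16, Absus4 ends at 21, Gsus4 ends at 23, C7 ends at 27, Dbadd9 ends at 32, Dbm7 ends at 37, F#add9 ends at 41, C6 ends at 44, F#sus4 ends at 49, C6 ends at 53, C#7 ends at 57.
Beat 55 falls within C#7.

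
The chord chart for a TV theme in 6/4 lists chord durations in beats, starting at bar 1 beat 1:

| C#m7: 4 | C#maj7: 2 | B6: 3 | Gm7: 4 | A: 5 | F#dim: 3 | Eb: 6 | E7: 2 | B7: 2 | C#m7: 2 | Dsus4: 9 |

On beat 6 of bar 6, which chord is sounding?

Dsus4

Beat 6 of bar 6 is beat (6−1)×6 + 6 = 36 overall.
Running totals: C#m7 ends at 4, C#maj7 ends at 6, B6 ends at 9, Gm7 ends at 13, A ends at 18, F#dim ends at 21, Eb ends at 27, E7 ends at 29, B7 ends at 31, C#m7 ends at 33, Dsus4 ends at 42.
Beat 36 falls within Dsus4.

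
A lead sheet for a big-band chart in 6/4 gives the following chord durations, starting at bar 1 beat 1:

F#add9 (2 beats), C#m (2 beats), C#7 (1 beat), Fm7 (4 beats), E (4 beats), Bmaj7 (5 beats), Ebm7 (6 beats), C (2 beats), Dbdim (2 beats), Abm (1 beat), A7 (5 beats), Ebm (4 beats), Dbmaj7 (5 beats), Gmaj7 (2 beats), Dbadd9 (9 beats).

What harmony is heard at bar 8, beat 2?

Beat 2 of bar 8 is beat (8−1)×6 + 2 = 44 overall.
Running totals: F#add9 ends at 2, C#m ends at 4, C#7 ends at 5, Fm7 ends at 9, E ends at 13, Bmaj7 ends at 18, Ebm7 ends at 24, C ends at 26, Dbdim ends at 28, Abm ends at 29, A7 ends at 34, Ebm ends at 38, Dbmaj7 ends at 43, Gmaj7 ends at 45.
Beat 44 falls within Gmaj7.

Gmaj7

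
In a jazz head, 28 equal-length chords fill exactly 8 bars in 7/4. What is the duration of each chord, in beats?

8 bars × 7 beats/bar = 56 beats total.
56 beats ÷ 28 chords = 2 beats per chord.
(That is a half note.)

2 beats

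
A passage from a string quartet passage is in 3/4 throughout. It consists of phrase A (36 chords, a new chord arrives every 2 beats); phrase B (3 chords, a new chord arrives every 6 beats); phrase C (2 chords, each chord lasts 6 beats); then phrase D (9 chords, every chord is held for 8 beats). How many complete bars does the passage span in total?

A: 36 × 2 = 72 beats = 24 bars.
B: 3 × 6 = 18 beats = 6 bars.
C: 2 × 6 = 12 beats = 4 bars.
D: 9 × 8 = 72 beats = 24 bars.
Total: 24 + 6 + 4 + 24 = 58 bars.

58 bars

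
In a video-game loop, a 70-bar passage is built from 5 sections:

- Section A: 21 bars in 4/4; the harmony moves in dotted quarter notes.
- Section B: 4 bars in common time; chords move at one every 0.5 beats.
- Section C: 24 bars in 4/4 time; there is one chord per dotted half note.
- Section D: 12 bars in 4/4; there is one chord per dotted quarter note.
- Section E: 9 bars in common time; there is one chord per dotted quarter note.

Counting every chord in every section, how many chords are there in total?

A: 21·4 = 84 beats, 84/1.5 = 56 chords.
B: 4·4 = 16 beats, 16/0.5 = 32 chords.
C: 24·4 = 96 beats, 96/3 = 32 chords.
D: 12·4 = 48 beats, 48/1.5 = 32 chords.
E: 9·4 = 36 beats, 36/1.5 = 24 chords.
Total: 56 + 32 + 32 + 32 + 24 = 176.

176 chords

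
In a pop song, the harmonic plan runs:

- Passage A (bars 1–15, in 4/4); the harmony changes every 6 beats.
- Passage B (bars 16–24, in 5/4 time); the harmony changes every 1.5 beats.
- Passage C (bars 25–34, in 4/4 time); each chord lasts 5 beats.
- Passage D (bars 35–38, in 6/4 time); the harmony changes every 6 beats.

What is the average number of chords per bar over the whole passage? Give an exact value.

A: 15 bars of 4 beats is 60 beats; at 6 beats each that's 10 chords.
B: 9 bars of 5 beats is 45 beats; at 1.5 beats each that's 30 chords.
C: 10 bars of 4 beats is 40 beats; at 5 beats each that's 8 chords.
D: 4 bars of 6 beats is 24 beats; at 6 beats each that's 4 chords.
Overall: 52 chords over 38 bars → 52/38 = 26/19 chords per bar.

26/19 chords per bar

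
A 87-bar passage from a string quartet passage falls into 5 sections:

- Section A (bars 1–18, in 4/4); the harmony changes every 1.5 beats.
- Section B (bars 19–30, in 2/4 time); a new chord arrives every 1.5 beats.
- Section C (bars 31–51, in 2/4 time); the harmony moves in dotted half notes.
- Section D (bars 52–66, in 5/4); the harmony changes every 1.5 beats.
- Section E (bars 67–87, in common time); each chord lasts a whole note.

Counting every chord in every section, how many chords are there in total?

149 chords

A has 72 beats and chords last 1.5 each, so 48 chords.
B has 24 beats and chords last 1.5 each, so 16 chords.
C has 42 beats and chords last 3 each, so 14 chords.
D has 75 beats and chords last 1.5 each, so 50 chords.
E has 84 beats and chords last 4 each, so 21 chords.
Total: 48 + 16 + 14 + 50 + 21 = 149.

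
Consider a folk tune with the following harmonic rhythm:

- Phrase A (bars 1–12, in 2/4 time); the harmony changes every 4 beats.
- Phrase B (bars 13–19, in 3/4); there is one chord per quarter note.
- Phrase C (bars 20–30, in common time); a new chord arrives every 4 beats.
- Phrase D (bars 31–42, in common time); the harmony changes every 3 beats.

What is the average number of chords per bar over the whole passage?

A: 12 bars of 2 beats is 24 beats; at 4 beats each that's 6 chords.
B: 7 bars of 3 beats is 21 beats; at 1 beat each that's 21 chords.
C: 11 bars of 4 beats is 44 beats; at 4 beats each that's 11 chords.
D: 12 bars of 4 beats is 48 beats; at 3 beats each that's 16 chords.
Overall: 54 chords over 42 bars → 54/42 = 9/7 chords per bar.

9/7 chords per bar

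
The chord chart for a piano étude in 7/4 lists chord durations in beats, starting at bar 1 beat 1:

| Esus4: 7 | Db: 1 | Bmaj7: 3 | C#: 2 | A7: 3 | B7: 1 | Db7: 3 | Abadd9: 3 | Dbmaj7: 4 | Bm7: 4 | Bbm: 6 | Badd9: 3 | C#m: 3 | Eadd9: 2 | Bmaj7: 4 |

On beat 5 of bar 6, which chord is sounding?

Badd9

Beat 5 of bar 6 is beat (6−1)×7 + 5 = 40 overall.
Running totals: Esus4 ends at 7, Db ends at 8, Bmaj7 ends at 11, C# ends at 13, A7 ends at 16, B7 ends at 17, Db7 ends at 20, Abadd9 ends at 23, Dbmaj7 ends at 27, Bm7 ends at 31, Bbm ends at 37, Badd9 ends at 40.
Beat 40 falls within Badd9.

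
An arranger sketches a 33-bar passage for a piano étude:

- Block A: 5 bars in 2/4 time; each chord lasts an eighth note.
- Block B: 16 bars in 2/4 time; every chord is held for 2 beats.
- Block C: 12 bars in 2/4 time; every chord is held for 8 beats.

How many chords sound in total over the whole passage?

A: 5 bars × 2 beats = 10 beats; 0.5 beats/chord → 20 chords.
B: 16 bars × 2 beats = 32 beats; 2 beats/chord → 16 chords.
C: 12 bars × 2 beats = 24 beats; 8 beats/chord → 3 chords.
Total: 20 + 16 + 3 = 39.

39 chords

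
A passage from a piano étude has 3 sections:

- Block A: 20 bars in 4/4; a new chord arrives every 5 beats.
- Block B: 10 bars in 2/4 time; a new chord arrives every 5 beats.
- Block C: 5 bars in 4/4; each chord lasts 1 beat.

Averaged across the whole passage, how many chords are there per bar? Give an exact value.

A: 20 bars of 4 beats is 80 beats; at 5 beats each that's 16 chords.
B: 10 bars of 2 beats is 20 beats; at 5 beats each that's 4 chords.
C: 5 bars of 4 beats is 20 beats; at 1 beat each that's 20 chords.
Overall: 40 chords over 35 bars → 40/35 = 8/7 chords per bar.

8/7 chords per bar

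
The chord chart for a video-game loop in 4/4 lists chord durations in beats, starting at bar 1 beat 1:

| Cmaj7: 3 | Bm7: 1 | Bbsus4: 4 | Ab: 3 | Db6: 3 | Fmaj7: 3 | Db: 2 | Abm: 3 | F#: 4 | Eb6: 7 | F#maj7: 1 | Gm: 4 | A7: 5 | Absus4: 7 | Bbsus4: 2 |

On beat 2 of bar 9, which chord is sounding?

Beat 2 of bar 9 is beat (9−1)×4 + 2 = 34 overall.
Running totals: Cmaj7 ends at 3, Bm7 ends at 4, Bbsus4 ends at 8, Ab ends at 11, Db6 ends at 14, Fmaj7 ends at 17, Db ends at 19, Abm ends at 22, F# ends at 26, Eb6 ends at 33, F#maj7 ends at 34.
Beat 34 falls within F#maj7.

F#maj7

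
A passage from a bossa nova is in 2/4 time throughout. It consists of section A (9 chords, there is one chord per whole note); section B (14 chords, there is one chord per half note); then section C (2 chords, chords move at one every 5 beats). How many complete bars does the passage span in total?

37 bars

A: 9 × 4 = 36 beats = 18 bars.
B: 14 × 2 = 28 beats = 14 bars.
C: 2 × 5 = 10 beats = 5 bars.
Total: 18 + 14 + 5 = 37 bars.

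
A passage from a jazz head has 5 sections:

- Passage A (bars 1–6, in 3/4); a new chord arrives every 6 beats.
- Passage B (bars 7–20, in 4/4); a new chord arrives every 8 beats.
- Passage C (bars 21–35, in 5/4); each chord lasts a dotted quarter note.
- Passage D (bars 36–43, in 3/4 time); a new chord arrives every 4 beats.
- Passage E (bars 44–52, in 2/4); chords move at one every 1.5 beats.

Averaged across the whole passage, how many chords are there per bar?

1.5 chords per bar

A: 6 bars of 3 beats is 18 beats; at 6 beats each that's 3 chords.
B: 14 bars of 4 beats is 56 beats; at 8 beats each that's 7 chords.
C: 15 bars of 5 beats is 75 beats; at 1.5 beats each that's 50 chords.
D: 8 bars of 3 beats is 24 beats; at 4 beats each that's 6 chords.
E: 9 bars of 2 beats is 18 beats; at 1.5 beats each that's 12 chords.
Overall: 78 chords over 52 bars → 78/52 = 1.5 chords per bar.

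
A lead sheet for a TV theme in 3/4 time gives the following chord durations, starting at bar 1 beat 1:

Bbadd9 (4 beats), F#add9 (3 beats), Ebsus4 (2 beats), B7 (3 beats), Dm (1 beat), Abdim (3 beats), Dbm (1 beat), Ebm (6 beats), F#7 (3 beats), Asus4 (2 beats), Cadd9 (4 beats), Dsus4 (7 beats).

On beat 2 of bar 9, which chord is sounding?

Beat 2 of bar 9 is beat (9−1)×3 + 2 = 26 overall.
Running totals: Bbadd9 ends at 4, F#add9 ends at 7, Ebsus4 ends at 9, B7 ends at 12, Dm ends at 13, Abdim ends at 16, Dbm ends at 17, Ebm ends at 23, F#7 ends at 26.
Beat 26 falls within F#7.

F#7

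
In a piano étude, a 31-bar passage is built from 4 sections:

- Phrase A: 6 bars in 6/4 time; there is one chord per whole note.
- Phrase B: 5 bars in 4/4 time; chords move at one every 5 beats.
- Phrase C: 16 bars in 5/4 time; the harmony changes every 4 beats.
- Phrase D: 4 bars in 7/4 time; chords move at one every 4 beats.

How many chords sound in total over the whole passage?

A has 36 beats and chords last 4 each, so 9 chords.
B has 20 beats and chords last 5 each, so 4 chords.
C has 80 beats and chords last 4 each, so 20 chords.
D has 28 beats and chords last 4 each, so 7 chords.
Total: 9 + 4 + 20 + 7 = 40.

40 chords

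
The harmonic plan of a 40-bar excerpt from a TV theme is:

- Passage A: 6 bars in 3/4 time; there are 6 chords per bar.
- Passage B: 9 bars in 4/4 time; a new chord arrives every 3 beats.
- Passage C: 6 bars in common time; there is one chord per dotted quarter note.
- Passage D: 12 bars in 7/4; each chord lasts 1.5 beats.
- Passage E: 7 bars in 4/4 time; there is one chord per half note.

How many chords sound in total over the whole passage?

134 chords

A: 6·3 = 18 beats, 18/0.5 = 36 chords.
B: 9·4 = 36 beats, 36/3 = 12 chords.
C: 6·4 = 24 beats, 24/1.5 = 16 chords.
D: 12·7 = 84 beats, 84/1.5 = 56 chords.
E: 7·4 = 28 beats, 28/2 = 14 chords.
Total: 36 + 12 + 16 + 56 + 14 = 134.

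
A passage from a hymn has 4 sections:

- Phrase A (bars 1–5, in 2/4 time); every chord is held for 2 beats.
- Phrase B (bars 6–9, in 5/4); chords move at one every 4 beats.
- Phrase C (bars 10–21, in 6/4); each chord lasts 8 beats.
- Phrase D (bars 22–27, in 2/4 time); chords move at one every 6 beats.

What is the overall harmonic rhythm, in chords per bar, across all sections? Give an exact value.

A: 5 × 2 = 10 beats ÷ 2 = 5 chords.
B: 4 × 5 = 20 beats ÷ 4 = 5 chords.
C: 12 × 6 = 72 beats ÷ 8 = 9 chords.
D: 6 × 2 = 12 beats ÷ 6 = 2 chords.
Overall: 21 chords over 27 bars → 21/27 = 7/9 chords per bar.

7/9 chords per bar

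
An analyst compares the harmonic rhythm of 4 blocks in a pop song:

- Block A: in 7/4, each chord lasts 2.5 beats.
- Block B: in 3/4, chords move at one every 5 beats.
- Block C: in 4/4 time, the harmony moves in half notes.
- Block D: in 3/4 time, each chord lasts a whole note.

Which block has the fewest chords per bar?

A: 7/2.5 = 2.8 chords/bar.
B: 3/5 = 0.6 chords/bar.
C: 4/2 = 2 chords/bar.
D: 3/4 = 0.75 chords/bar.
Slowest is B at 0.6 chords/bar.

Block B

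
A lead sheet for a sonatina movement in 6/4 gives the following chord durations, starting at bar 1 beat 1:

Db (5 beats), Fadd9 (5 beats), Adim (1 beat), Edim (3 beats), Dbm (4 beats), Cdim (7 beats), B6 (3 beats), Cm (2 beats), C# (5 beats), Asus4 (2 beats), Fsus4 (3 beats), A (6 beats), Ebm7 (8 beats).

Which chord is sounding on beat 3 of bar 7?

Beat 3 of bar 7 is beat (7−1)×6 + 3 = 39 overall.
Running totals: Db ends at 5, Fadd9 ends at 10, Adim ends at 11, Edim ends at 14, Dbm ends at 18, Cdim ends at 25, B6 ends at 28, Cm ends at 30, C# ends at 35, Asus4 ends at 37, Fsus4 ends at 40.
Beat 39 falls within Fsus4.

Fsus4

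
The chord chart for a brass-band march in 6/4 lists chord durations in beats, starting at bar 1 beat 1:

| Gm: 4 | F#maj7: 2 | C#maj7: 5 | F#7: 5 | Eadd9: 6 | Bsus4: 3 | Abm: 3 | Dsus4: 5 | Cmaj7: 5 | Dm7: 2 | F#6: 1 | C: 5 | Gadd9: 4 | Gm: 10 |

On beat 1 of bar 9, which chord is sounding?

Gadd9

Beat 1 of bar 9 is beat (9−1)×6 + 1 = 49 overall.
Running totals: Gm ends at 4, F#maj7 ends at 6, C#maj7 ends at 11, F#7 ends at 16, Eadd9 ends at 22, Bsus4 ends at 25, Abm ends at 28, Dsus4 ends at 33, Cmaj7 ends at 38, Dm7 ends at 40, F#6 ends at 41, C ends at 46, Gadd9 ends at 50.
Beat 49 falls within Gadd9.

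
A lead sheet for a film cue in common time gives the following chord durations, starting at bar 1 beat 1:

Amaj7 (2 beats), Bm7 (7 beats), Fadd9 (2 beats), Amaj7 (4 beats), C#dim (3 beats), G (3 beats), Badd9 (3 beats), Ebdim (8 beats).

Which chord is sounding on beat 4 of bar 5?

Beat 4 of bar 5 is beat (5−1)×4 + 4 = 20 overall.
Running totals: Amaj7 ends at 2, Bm7 ends at 9, Fadd9 ends at 11, Amaj7 ends at 15, C#dim ends at 18, G ends at 21.
Beat 20 falls within G.

G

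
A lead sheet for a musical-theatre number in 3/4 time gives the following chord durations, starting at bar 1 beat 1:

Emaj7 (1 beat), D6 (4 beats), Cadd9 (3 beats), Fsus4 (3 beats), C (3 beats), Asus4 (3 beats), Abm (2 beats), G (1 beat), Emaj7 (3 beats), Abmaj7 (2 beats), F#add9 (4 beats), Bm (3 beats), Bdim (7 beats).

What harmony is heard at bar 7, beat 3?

Emaj7

Beat 3 of bar 7 is beat (7−1)×3 + 3 = 21 overall.
Running totals: Emaj7 ends at 1, D6 ends at 5, Cadd9 ends at 8, Fsus4 ends at 11, C ends at 14, Asus4 ends at 17, Abm ends at 19, G ends at 20, Emaj7 ends at 23.
Beat 21 falls within Emaj7.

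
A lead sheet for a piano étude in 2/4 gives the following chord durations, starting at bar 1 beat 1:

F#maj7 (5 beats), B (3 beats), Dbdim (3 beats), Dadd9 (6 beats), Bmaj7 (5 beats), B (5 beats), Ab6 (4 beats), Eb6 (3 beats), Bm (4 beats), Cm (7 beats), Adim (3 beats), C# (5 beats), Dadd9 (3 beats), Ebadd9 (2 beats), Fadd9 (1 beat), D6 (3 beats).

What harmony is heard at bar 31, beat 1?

D6

Beat 1 of bar 31 is beat (31−1)×2 + 1 = 61 overall.
Running totals: F#maj7 ends at 5, B ends at 8, Dbdim ends at 11, Dadd9 ends at 17, Bmaj7 ends at 22, B ends at 27, Ab6 ends at 31, Eb6 ends at 34, Bm ends at 38, Cm ends at 45, Adim ends at 48, C# ends at 53, Dadd9 ends at 56, Ebadd9 ends at 58, Fadd9 ends at 59, D6 ends at 62.
Beat 61 falls within D6.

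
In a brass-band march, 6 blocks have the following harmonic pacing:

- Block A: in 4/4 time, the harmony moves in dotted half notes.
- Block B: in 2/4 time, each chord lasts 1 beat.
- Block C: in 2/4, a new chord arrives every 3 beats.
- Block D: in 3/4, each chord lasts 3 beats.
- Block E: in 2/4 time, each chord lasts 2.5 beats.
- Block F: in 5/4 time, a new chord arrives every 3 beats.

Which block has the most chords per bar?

A: each chord is 3 beats in 4/4, so 4/3 per bar.
B: each chord is 1 beat in 2/4, so 2 per bar.
C: each chord is 3 beats in 2/4, so 2/3 per bar.
D: each chord is 3 beats in 3/4, so 1 per bar.
E: each chord is 2.5 beats in 2/4, so 0.8 per bar.
F: each chord is 3 beats in 5/4, so 5/3 per bar.
Fastest is B at 2 chords/bar.

Block B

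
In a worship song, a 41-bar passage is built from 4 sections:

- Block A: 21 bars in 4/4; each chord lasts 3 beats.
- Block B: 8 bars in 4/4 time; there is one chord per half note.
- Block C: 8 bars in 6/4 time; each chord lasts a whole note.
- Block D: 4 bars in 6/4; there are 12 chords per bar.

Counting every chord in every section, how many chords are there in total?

A: 21·4 = 84 beats, 84/3 = 28 chords.
B: 8·4 = 32 beats, 32/2 = 16 chords.
C: 8·6 = 48 beats, 48/4 = 12 chords.
D: 4·6 = 24 beats, 24/0.5 = 48 chords.
Total: 28 + 16 + 12 + 48 = 104.

104 chords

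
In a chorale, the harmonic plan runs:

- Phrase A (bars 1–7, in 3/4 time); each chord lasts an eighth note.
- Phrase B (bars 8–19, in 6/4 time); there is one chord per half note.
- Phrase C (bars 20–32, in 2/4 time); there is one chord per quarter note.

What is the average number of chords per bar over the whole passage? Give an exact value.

A: 7 bars of 3 beats is 21 beats; at 0.5 beats each that's 42 chords.
B: 12 bars of 6 beats is 72 beats; at 2 beats each that's 36 chords.
C: 13 bars of 2 beats is 26 beats; at 1 beat each that's 26 chords.
Overall: 104 chords over 32 bars → 104/32 = 3.25 chords per bar.

3.25 chords per bar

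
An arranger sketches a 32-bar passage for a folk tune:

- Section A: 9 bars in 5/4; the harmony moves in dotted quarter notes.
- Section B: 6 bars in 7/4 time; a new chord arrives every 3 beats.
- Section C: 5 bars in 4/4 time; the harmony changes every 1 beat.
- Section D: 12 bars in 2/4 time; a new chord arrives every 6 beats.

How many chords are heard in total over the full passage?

68 chords

A has 45 beats and chords last 1.5 each, so 30 chords.
B has 42 beats and chords last 3 each, so 14 chords.
C has 20 beats and chords last 1 each, so 20 chords.
D has 24 beats and chords last 6 each, so 4 chords.
Total: 30 + 14 + 20 + 4 = 68.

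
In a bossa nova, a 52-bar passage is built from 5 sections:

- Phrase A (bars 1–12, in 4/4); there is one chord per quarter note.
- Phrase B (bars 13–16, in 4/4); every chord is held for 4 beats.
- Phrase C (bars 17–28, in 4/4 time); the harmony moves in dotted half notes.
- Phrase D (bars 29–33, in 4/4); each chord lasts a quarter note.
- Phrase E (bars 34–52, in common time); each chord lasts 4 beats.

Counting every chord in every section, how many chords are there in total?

107 chords

A: 12 bars × 4 beats = 48 beats; 1 beat/chord → 48 chords.
B: 4 bars × 4 beats = 16 beats; 4 beats/chord → 4 chords.
C: 12 bars × 4 beats = 48 beats; 3 beats/chord → 16 chords.
D: 5 bars × 4 beats = 20 beats; 1 beat/chord → 20 chords.
E: 19 bars × 4 beats = 76 beats; 4 beats/chord → 19 chords.
Total: 48 + 4 + 16 + 20 + 19 = 107.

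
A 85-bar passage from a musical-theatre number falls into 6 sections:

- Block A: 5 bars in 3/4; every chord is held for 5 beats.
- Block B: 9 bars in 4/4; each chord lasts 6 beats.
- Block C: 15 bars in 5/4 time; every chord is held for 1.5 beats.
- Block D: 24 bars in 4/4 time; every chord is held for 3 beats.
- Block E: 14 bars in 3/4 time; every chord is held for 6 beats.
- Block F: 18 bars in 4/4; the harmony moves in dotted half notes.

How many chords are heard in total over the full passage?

A: 5·3 = 15 beats, 15/5 = 3 chords.
B: 9·4 = 36 beats, 36/6 = 6 chords.
C: 15·5 = 75 beats, 75/1.5 = 50 chords.
D: 24·4 = 96 beats, 96/3 = 32 chords.
E: 14·3 = 42 beats, 42/6 = 7 chords.
F: 18·4 = 72 beats, 72/3 = 24 chords.
Total: 3 + 6 + 50 + 32 + 7 + 24 = 122.

122 chords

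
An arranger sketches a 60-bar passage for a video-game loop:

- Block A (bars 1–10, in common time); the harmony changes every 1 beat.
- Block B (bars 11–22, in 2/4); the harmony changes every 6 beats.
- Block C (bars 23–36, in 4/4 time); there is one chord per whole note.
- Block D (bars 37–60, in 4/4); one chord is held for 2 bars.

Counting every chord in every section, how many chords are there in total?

70 chords

A: 10 bars × 4 beats = 40 beats; 1 beat/chord → 40 chords.
B: 12 bars × 2 beats = 24 beats; 6 beats/chord → 4 chords.
C: 14 bars × 4 beats = 56 beats; 4 beats/chord → 14 chords.
D: 24 bars × 4 beats = 96 beats; 8 beats/chord → 12 chords.
Total: 40 + 4 + 14 + 12 = 70.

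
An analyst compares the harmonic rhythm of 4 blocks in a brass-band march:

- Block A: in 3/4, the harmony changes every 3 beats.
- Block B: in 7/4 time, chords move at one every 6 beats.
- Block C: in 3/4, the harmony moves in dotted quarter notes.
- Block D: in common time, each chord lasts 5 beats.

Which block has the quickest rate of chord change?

A: 3 beats/bar ÷ 3 beats/chord = 1 chord/bar.
B: 7 beats/bar ÷ 6 beats/chord = 7/6 chords/bar.
C: 3 beats/bar ÷ 1.5 beats/chord = 2 chords/bar.
D: 4 beats/bar ÷ 5 beats/chord = 0.8 chords/bar.
Fastest is C at 2 chords/bar.

Block C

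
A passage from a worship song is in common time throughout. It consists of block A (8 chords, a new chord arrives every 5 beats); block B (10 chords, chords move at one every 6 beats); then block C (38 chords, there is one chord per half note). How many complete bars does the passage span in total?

44 bars

A: 8 × 5 = 40 beats = 10 bars.
B: 10 × 6 = 60 beats = 15 bars.
C: 38 × 2 = 76 beats = 19 bars.
Total: 10 + 15 + 19 = 44 bars.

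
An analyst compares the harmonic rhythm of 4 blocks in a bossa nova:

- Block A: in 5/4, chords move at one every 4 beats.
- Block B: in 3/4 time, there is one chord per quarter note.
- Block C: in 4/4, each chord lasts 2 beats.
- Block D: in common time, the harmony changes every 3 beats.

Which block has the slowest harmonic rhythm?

A: each chord is 4 beats in 5/4, so 1.25 per bar.
B: each chord is 1 beat in 3/4, so 3 per bar.
C: each chord is 2 beats in 4/4, so 2 per bar.
D: each chord is 3 beats in 4/4, so 4/3 per bar.
Slowest is A at 1.25 chords/bar.

Block A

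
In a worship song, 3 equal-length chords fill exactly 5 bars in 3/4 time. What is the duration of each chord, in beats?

5 beats

5 bars × 3 beats/bar = 15 beats total.
15 beats ÷ 3 chords = 5 beats per chord.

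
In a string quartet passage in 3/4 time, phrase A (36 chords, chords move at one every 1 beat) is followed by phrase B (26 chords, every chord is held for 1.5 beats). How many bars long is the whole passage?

25 bars

A: 36 × 1 = 36 beats = 12 bars.
B: 26 × 1.5 = 39 beats = 13 bars.
Total: 12 + 13 = 25 bars.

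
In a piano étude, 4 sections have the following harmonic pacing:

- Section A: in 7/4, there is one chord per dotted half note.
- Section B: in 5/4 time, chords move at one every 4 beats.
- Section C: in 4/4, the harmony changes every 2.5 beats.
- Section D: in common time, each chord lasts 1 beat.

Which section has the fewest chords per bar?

Section B

A: each chord is 3 beats in 7/4, so 7/3 per bar.
B: each chord is 4 beats in 5/4, so 1.25 per bar.
C: each chord is 2.5 beats in 4/4, so 1.6 per bar.
D: each chord is 1 beat in 4/4, so 4 per bar.
Slowest is B at 1.25 chords/bar.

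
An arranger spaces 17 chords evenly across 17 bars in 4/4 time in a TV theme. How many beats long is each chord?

4 beats

17 bars × 4 beats/bar = 68 beats total.
68 beats ÷ 17 chords = 4 beats per chord.
(That is a whole note.)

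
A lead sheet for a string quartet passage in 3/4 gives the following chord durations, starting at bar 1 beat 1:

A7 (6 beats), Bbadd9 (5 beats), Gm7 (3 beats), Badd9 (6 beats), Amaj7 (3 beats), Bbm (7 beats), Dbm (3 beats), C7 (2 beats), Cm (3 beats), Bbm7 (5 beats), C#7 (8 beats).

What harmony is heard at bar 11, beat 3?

Beat 3 of bar 11 is beat (11−1)×3 + 3 = 33 overall.
Running totals: A7 ends at 6, Bbadd9 ends at 11, Gm7 ends at 14, Badd9 ends at 20, Amaj7 ends at 23, Bbm ends at 30, Dbm ends at 33.
Beat 33 falls within Dbm.

Dbm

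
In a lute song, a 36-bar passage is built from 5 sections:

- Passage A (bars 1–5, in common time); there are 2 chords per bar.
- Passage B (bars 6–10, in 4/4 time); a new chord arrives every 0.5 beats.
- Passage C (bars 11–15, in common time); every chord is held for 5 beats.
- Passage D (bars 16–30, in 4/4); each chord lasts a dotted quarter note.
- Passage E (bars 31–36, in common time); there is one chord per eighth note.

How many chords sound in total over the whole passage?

A: 5·4 = 20 beats, 20/2 = 10 chords.
B: 5·4 = 20 beats, 20/0.5 = 40 chords.
C: 5·4 = 20 beats, 20/5 = 4 chords.
D: 15·4 = 60 beats, 60/1.5 = 40 chords.
E: 6·4 = 24 beats, 24/0.5 = 48 chords.
Total: 10 + 40 + 4 + 40 + 48 = 142.

142 chords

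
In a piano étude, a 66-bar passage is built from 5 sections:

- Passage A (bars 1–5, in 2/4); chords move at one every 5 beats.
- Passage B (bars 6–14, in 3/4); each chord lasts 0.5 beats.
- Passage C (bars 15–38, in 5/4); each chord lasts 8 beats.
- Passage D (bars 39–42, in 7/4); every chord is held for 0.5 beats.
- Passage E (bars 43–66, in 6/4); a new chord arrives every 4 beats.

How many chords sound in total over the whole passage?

163 chords

A has 10 beats and chords last 5 each, so 2 chords.
B has 27 beats and chords last 0.5 each, so 54 chords.
C has 120 beats and chords last 8 each, so 15 chords.
D has 28 beats and chords last 0.5 each, so 56 chords.
E has 144 beats and chords last 4 each, so 36 chords.
Total: 2 + 54 + 15 + 56 + 36 = 163.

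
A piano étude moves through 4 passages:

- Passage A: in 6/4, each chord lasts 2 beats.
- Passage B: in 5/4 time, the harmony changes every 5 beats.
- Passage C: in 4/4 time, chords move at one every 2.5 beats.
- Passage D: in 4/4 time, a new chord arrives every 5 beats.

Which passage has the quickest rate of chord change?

A: 6 beats/bar ÷ 2 beats/chord = 3 chords/bar.
B: 5 beats/bar ÷ 5 beats/chord = 1 chord/bar.
C: 4 beats/bar ÷ 2.5 beats/chord = 1.6 chords/bar.
D: 4 beats/bar ÷ 5 beats/chord = 0.8 chords/bar.
Fastest is A at 3 chords/bar.

Passage A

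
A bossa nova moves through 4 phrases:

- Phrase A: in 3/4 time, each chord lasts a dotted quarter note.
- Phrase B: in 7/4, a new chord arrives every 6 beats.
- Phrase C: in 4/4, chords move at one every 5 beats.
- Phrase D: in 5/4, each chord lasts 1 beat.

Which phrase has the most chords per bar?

A: each chord is 1.5 beats in 3/4, so 2 per bar.
B: each chord is 6 beats in 7/4, so 7/6 per bar.
C: each chord is 5 beats in 4/4, so 0.8 per bar.
D: each chord is 1 beat in 5/4, so 5 per bar.
Fastest is D at 5 chords/bar.

Phrase D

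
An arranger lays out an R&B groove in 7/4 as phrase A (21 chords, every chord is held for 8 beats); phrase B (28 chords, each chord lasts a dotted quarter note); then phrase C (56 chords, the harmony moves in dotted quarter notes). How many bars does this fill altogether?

42 bars

A: 21 × 8 = 168 beats = 24 bars.
B: 28 × 1.5 = 42 beats = 6 bars.
C: 56 × 1.5 = 84 beats = 12 bars.
Total: 24 + 6 + 12 = 42 bars.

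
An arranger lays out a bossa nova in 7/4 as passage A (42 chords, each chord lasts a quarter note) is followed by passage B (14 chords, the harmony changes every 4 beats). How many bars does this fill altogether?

A: 42 × 1 = 42 beats = 6 bars.
B: 14 × 4 = 56 beats = 8 bars.
Total: 6 + 8 = 14 bars.

14 bars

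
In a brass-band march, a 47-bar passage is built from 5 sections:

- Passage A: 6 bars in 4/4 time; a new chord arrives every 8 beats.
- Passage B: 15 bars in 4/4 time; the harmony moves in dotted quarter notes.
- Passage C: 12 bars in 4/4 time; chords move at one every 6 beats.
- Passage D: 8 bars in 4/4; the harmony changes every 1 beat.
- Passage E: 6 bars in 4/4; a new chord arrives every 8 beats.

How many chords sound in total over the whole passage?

A has 24 beats and chords last 8 each, so 3 chords.
B has 60 beats and chords last 1.5 each, so 40 chords.
C has 48 beats and chords last 6 each, so 8 chords.
D has 32 beats and chords last 1 each, so 32 chords.
E has 24 beats and chords last 8 each, so 3 chords.
Total: 3 + 40 + 8 + 32 + 3 = 86.

86 chords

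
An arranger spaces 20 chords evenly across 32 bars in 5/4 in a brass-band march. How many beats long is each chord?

8 beats

32 bars × 5 beats/bar = 160 beats total.
160 beats ÷ 20 chords = 8 beats per chord.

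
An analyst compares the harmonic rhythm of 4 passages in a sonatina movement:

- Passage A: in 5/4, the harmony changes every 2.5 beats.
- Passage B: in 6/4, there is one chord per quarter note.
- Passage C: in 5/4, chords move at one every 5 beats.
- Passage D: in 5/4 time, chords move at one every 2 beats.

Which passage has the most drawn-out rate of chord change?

A: 5 beats/bar ÷ 2.5 beats/chord = 2 chords/bar.
B: 6 beats/bar ÷ 1 beat/chord = 6 chords/bar.
C: 5 beats/bar ÷ 5 beats/chord = 1 chord/bar.
D: 5 beats/bar ÷ 2 beats/chord = 2.5 chords/bar.
Slowest is C at 1 chords/bar.

Passage C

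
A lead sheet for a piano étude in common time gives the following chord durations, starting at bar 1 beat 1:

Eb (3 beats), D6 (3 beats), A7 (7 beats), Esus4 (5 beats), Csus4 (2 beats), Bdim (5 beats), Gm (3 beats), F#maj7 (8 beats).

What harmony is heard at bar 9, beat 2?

Beat 2 of bar 9 is beat (9−1)×4 + 2 = 34 overall.
Running totals: Eb ends at 3, D6 ends at 6, A7 ends at 13, Esus4 ends at 18, Csus4 ends at 20, Bdim ends at 25, Gm ends at 28, F#maj7 ends at 36.
Beat 34 falls within F#maj7.

F#maj7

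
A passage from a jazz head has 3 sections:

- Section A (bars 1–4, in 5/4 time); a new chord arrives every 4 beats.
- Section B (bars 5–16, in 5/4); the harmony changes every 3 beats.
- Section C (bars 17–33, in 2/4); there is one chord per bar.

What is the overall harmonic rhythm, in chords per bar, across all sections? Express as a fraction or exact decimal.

14/11 chords per bar

A: 4 × 5 = 20 beats ÷ 4 = 5 chords.
B: 12 × 5 = 60 beats ÷ 3 = 20 chords.
C: 17 × 2 = 34 beats ÷ 2 = 17 chords.
Overall: 42 chords over 33 bars → 42/33 = 14/11 chords per bar.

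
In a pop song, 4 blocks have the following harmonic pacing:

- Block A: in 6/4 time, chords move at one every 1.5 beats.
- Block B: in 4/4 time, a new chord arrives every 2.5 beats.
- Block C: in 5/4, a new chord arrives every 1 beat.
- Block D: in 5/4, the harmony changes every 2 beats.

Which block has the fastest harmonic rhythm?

Block C

A: each chord is 1.5 beats in 6/4, so 4 per bar.
B: each chord is 2.5 beats in 4/4, so 1.6 per bar.
C: each chord is 1 beat in 5/4, so 5 per bar.
D: each chord is 2 beats in 5/4, so 2.5 per bar.
Fastest is C at 5 chords/bar.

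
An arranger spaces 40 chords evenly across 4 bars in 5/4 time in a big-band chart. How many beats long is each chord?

4 bars × 5 beats/bar = 20 beats total.
20 beats ÷ 40 chords = 0.5 beats per chord.
(That is an eighth note.)

0.5 beats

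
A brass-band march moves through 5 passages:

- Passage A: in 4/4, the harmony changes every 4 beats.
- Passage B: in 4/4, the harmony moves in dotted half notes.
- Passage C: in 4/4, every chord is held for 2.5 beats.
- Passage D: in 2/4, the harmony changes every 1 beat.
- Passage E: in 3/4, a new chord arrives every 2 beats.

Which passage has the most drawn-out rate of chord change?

A: 4/4 = 1 chord/bar.
B: 4/3 = 4/3 chords/bar.
C: 4/2.5 = 1.6 chords/bar.
D: 2/1 = 2 chords/bar.
E: 3/2 = 1.5 chords/bar.
Slowest is A at 1 chords/bar.

Passage A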